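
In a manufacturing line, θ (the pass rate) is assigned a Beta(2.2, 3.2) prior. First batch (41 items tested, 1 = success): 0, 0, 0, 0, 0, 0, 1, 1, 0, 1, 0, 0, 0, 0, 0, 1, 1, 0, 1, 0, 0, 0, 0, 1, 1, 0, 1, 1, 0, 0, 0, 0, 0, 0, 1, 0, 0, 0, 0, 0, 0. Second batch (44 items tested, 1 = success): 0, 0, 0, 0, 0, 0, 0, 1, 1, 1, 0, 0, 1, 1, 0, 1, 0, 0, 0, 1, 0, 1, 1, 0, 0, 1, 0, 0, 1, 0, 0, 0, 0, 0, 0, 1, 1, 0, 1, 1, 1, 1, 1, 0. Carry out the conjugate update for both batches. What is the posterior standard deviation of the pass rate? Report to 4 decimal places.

The Beta prior is conjugate to a Binomial/Bernoulli likelihood; the update adds successes to α and failures to β.
After batch 1: Beta(2.2+11, 3.2+30) = Beta(13.2, 33.2).
After batch 2: Beta(13.2+18, 33.2+26) = Beta(31.2, 59.2).
Var = αβ/((α+β)²(α+β+1)) = 31.2·59.2/(90.4²·91.4) = 0.00247282; SD = √0.00247282 = 0.0497.

0.0497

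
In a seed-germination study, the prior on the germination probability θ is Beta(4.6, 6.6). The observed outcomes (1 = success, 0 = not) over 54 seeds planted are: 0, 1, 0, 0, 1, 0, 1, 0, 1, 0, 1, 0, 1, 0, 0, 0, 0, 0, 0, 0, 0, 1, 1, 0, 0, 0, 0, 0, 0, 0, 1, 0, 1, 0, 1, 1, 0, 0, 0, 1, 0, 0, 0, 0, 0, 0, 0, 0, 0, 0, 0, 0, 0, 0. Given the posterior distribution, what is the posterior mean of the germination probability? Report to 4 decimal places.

The Beta prior is conjugate to a Binomial/Bernoulli likelihood; the update adds successes to α and failures to β.
Posterior: Beta(α+k, β+n−k) = Beta(4.6+13, 6.6+41) = Beta(17.6, 47.6).
Posterior mean = α/(α+β) = 17.6/65.2 = 0.2699.

0.2699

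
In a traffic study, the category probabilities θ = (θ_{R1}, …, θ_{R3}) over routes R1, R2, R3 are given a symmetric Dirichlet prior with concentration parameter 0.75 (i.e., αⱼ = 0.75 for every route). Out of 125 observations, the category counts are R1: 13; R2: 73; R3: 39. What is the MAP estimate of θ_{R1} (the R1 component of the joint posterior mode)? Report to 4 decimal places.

The Dirichlet prior is conjugate to the Multinomial likelihood: each posterior αⱼ = prior αⱼ + observed count nⱼ.
Posterior concentration: (13.75, 73.75, 39.75), total = 127.25.
Joint mode component: (α_{R1}−1)/(Σα−K) = 12.75/124.25 = 0.1026.

0.1026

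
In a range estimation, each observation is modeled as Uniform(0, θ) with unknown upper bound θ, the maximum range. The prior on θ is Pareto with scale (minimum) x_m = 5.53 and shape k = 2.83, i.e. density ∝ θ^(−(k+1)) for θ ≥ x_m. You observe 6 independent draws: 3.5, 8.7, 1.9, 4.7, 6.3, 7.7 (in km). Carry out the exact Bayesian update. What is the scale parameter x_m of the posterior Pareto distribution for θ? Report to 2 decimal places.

A Pareto(scale x_m, shape k) prior on the upper bound θ of Uniform(0, θ) is conjugate: posterior is Pareto(max(x_m, max xᵢ), k + n).
Sample maximum = 8.7; prior scale x_m = 5.53 → posterior scale = max = 8.70.
Posterior shape = 2.83 + 6 = 8.83.
Posterior scale x_m = 8.70.

8.70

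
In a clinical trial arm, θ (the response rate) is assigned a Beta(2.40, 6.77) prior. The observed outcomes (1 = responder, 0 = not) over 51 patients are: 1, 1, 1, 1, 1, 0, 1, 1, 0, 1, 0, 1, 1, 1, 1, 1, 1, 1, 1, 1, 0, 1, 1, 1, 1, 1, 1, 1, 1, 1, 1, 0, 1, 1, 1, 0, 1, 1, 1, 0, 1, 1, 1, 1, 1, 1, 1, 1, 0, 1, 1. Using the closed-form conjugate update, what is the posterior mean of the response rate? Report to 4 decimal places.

The Beta prior is conjugate to a Binomial/Bernoulli likelihood; the update adds successes to α and failures to β.
Posterior: Beta(α+k, β+n−k) = Beta(2.40+43, 6.77+8) = Beta(45.40, 14.77).
Posterior mean = α/(α+β) = 45.40/60.17 = 0.7545.

0.7545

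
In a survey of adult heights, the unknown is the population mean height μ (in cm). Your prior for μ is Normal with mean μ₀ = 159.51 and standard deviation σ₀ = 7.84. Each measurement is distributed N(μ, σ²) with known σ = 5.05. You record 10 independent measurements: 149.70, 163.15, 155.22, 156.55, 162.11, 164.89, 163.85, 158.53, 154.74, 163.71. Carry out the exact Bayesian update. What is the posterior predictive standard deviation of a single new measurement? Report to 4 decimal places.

For Normal data with known variance σ², a Normal(μ₀, σ₀²) prior on μ is conjugate. Posterior precision = 1/σ₀² + n/σ²; posterior mean is the precision-weighted average of μ₀ and x̄.
σ₀² = 7.84² = 61.4656, σ² = 5.05² = 25.5025; σ² + n·σ₀² = 25.5025 + 10·61.4656 = 640.1585.
Posterior precision = 1/σ₀² + n/σ² = 1/61.4656 + 10/25.5025 = (σ² + n·σ₀²)/(σ₀²σ²) = 640.1585/(61.4656·25.5025); posterior variance σₙ² = σ₀²σ²/(σ² + n·σ₀²) = 61.4656·25.5025/640.1585 = 2.448654.
Predictive variance for one new observation = σₙ² + σ² = 61.4656·25.5025/640.1585 + 25.5025 = σ²·(σ₀² + 640.1585)/640.1585 = 25.5025·701.6241/640.1585 = 27.951154; SD = √(25.5025·701.6241/640.1585) = 5.2869.

5.2869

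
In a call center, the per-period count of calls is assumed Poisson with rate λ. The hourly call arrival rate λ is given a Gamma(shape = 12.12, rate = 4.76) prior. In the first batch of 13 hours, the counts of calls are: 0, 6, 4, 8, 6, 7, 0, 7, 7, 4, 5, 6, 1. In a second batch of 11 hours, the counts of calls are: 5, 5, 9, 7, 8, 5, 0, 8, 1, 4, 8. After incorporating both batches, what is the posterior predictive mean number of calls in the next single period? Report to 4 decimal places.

With a Gamma(shape α, rate β) prior, the Poisson likelihood is conjugate: the posterior is Gamma(α + ΣXᵢ, β + n).
Batch 1: sum of counts S = 61 over n = 13 hours.
After batch 1: Gamma(α+S, β+n) = Gamma(12.12+61, 4.76+13) = Gamma(73.12, 17.76).
Batch 2: sum of counts S = 60 over n = 11 hours.
After batch 2: Gamma(α+S, β+n) = Gamma(73.12+60, 17.76+11) = Gamma(133.12, 28.76).
The predictive distribution for one future period is NegBinom with mean α/β = 4.6287.

4.6287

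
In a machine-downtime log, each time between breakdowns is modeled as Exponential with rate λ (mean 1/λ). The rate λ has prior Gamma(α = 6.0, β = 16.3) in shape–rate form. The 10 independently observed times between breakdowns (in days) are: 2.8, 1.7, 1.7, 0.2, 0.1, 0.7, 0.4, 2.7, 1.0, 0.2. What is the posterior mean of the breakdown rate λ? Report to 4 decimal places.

With a Gamma(shape α, rate β) prior on the exponential rate λ, the posterior after n observations with total T = Σxᵢ is Gamma(α+n, β+T).
Sum of observations T = 11.5 days; n = 10.
Posterior: Gamma(6.0+10, 16.3+11.5) = Gamma(16.0, 27.8).
Posterior mean of λ = α/β = 16.0/27.8 = 0.5755.

0.5755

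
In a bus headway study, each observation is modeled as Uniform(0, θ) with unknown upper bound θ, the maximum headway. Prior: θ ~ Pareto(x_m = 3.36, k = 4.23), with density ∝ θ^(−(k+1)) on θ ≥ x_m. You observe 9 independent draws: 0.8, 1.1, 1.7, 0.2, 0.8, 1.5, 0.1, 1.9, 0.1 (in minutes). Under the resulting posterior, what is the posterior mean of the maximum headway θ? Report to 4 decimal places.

A Pareto(scale x_m, shape k) prior on the upper bound θ of Uniform(0, θ) is conjugate: posterior is Pareto(max(x_m, max xᵢ), k + n).
Sample maximum = 1.9; prior scale x_m = 3.36 → posterior scale = max = 3.36.
Posterior shape = 4.23 + 9 = 13.23.
E[θ|data] = k·x_m/(k−1) = 13.23·3.36/12.23 = 3.6347.

3.6347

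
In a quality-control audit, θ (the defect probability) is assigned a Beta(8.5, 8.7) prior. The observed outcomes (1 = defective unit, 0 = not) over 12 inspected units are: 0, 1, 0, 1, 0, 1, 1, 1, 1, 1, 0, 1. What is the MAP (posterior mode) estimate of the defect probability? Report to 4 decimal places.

0.5699

The Beta prior is conjugate to a Binomial/Bernoulli likelihood; the update adds successes to α and failures to β.
Posterior: Beta(α+k, β+n−k) = Beta(8.5+8, 8.7+4) = Beta(16.5, 12.7).
Mode of Beta(a,b) for a,b>1 is (a−1)/(a+b−2) = 15.5/27.2 = 0.5699.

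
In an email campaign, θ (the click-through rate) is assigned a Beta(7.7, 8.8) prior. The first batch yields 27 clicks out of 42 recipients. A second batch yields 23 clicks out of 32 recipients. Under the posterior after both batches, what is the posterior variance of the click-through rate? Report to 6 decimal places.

0.002525

The Beta prior is conjugate to a Binomial/Bernoulli likelihood; the update adds successes to α and failures to β.
After batch 1: Beta(7.7+27, 8.8+15) = Beta(34.7, 23.8).
After batch 2: Beta(34.7+23, 23.8+9) = Beta(57.7, 32.8).
Var = αβ/((α+β)²(α+β+1)) = 57.7·32.8/(90.5²·91.5) = 0.002525.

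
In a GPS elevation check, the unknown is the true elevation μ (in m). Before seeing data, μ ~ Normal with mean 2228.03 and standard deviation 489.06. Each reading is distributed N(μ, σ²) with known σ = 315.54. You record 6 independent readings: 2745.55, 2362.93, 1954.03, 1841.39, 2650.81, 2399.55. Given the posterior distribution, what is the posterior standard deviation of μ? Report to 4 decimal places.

For Normal data with known variance σ², a Normal(μ₀, σ₀²) prior on μ is conjugate. Posterior precision = 1/σ₀² + n/σ²; posterior mean is the precision-weighted average of μ₀ and x̄.
σ₀² = 489.06² = 239179.6836, σ² = 315.54² = 99565.4916; σ² + n·σ₀² = 99565.4916 + 6·239179.6836 = 1534643.5932.
Posterior precision = 1/σ₀² + n/σ² = 1/239179.6836 + 6/99565.4916 = (σ² + n·σ₀²)/(σ₀²σ²) = 1534643.5932/(239179.6836·99565.4916); posterior variance σₙ² = σ₀²σ²/(σ² + n·σ₀²) = 239179.6836·99565.4916/1534643.5932 = 15517.637374.
Posterior SD = √σₙ² = √(239179.6836·99565.4916/1534643.5932) = 124.5698.

124.5698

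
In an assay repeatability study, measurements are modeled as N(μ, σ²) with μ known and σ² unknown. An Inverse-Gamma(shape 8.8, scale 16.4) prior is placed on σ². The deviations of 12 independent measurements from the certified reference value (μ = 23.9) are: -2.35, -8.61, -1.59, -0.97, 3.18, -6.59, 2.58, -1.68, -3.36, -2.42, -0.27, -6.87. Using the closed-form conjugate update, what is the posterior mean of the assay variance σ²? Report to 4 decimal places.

With known mean μ and an Inverse-Gamma(α, β) prior on σ², the Normal likelihood is conjugate: posterior is Inv-Gamma(α + n/2, β + Σ(xᵢ−μ)²/2).
Σ(xᵢ−μ)² = (-2.35)² + (-8.61)² + (-1.59)² + (-0.97)² + (3.18)² + (-6.59)² + (2.58)² + (-1.68)² + (-3.36)² + (-2.42)² + (-0.27)² + (-6.87)² = 210.5587.
Posterior: Inv-Gamma(8.8 + 12/2, 16.4 + 210.5587/2) = Inv-Gamma(14.80, 121.67935).
E[σ²|data] = β/(α−1) = 121.67935/13.80 = 8.8173.

8.8173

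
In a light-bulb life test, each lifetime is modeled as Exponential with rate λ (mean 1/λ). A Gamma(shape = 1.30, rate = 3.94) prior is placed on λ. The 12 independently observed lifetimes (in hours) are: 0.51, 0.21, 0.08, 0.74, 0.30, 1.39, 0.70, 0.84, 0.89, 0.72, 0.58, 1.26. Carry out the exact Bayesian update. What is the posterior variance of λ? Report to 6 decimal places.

0.089947

With a Gamma(shape α, rate β) prior on the exponential rate λ, the posterior after n observations with total T = Σxᵢ is Gamma(α+n, β+T).
Sum of observations T = 8.22 hours; n = 12.
Posterior: Gamma(1.30+12, 3.94+8.22) = Gamma(13.30, 12.16).
Var = α/β² = 0.089947.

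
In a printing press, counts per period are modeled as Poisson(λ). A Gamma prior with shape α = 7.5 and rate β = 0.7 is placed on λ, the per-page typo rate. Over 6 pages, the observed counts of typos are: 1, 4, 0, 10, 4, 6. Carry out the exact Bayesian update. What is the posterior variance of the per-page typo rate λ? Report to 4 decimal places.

With a Gamma(shape α, rate β) prior, the Poisson likelihood is conjugate: the posterior is Gamma(α + ΣXᵢ, β + n).
Sum of counts S = 25 over n = 6 pages.
Posterior: Gamma(α+S, β+n) = Gamma(7.5+25, 0.7+6) = Gamma(32.5, 6.7).
Var = α/β² = 32.5/6.7² = 0.7240.

0.7240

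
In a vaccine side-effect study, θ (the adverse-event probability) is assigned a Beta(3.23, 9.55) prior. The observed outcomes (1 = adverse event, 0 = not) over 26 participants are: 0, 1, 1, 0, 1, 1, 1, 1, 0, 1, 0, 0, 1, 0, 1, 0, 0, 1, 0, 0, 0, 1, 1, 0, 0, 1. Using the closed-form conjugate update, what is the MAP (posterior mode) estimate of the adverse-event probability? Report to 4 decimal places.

The Beta prior is conjugate to a Binomial/Bernoulli likelihood; the update adds successes to α and failures to β.
Posterior: Beta(α+k, β+n−k) = Beta(3.23+13, 9.55+13) = Beta(16.23, 22.55).
Mode of Beta(a,b) for a,b>1 is (a−1)/(a+b−2) = 15.23/36.78 = 0.4141.

0.4141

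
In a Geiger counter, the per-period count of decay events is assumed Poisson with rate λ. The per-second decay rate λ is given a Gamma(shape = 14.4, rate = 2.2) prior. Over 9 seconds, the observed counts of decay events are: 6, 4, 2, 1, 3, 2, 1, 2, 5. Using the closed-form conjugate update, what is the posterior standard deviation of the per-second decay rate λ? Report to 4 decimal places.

0.5675

With a Gamma(shape α, rate β) prior, the Poisson likelihood is conjugate: the posterior is Gamma(α + ΣXᵢ, β + n).
Sum of counts S = 26 over n = 9 seconds.
Posterior: Gamma(α+S, β+n) = Gamma(14.4+26, 2.2+9) = Gamma(40.4, 11.2).
SD = √α/β = √40.4/11.2 = 0.5675.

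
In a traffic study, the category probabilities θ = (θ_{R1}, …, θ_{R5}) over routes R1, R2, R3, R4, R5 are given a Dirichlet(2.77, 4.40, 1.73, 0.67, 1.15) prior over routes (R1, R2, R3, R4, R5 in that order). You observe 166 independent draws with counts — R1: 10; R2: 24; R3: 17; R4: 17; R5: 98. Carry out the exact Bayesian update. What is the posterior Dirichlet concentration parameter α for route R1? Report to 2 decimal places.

12.77

The Dirichlet prior is conjugate to the Multinomial likelihood: each posterior αⱼ = prior αⱼ + observed count nⱼ.
Posterior concentration: (12.77, 28.40, 18.73, 17.67, 99.15), total = 176.72.
α_{R1} = 2.77 + 10 = 12.77.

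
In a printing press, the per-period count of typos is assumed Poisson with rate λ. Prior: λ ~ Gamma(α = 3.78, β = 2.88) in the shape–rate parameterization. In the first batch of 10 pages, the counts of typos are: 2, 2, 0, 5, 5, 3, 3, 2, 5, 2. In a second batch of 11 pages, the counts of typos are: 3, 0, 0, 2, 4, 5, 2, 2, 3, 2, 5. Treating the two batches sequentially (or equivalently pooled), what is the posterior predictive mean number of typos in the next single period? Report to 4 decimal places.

With a Gamma(shape α, rate β) prior, the Poisson likelihood is conjugate: the posterior is Gamma(α + ΣXᵢ, β + n).
Batch 1: sum of counts S = 29 over n = 10 pages.
After batch 1: Gamma(α+S, β+n) = Gamma(3.78+29, 2.88+10) = Gamma(32.78, 12.88).
Batch 2: sum of counts S = 28 over n = 11 pages.
After batch 2: Gamma(α+S, β+n) = Gamma(32.78+28, 12.88+11) = Gamma(60.78, 23.88).
The predictive distribution for one future period is NegBinom with mean α/β = 2.5452.

2.5452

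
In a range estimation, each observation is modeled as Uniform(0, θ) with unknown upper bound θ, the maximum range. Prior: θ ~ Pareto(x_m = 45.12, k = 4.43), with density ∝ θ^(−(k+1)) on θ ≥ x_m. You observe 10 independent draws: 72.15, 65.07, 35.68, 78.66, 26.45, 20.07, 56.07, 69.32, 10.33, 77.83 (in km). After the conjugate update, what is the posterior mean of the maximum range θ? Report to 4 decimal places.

84.5170

A Pareto(scale x_m, shape k) prior on the upper bound θ of Uniform(0, θ) is conjugate: posterior is Pareto(max(x_m, max xᵢ), k + n).
Sample maximum = 78.66; prior scale x_m = 45.12 → posterior scale = max = 78.66.
Posterior shape = 4.43 + 10 = 14.43.
E[θ|data] = k·x_m/(k−1) = 14.43·78.66/13.43 = 84.5170.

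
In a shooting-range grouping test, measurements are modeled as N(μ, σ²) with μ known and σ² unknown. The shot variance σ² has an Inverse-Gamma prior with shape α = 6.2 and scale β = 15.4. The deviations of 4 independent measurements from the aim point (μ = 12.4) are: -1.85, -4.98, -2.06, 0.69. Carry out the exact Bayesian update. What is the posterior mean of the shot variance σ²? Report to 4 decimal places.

4.4266

With known mean μ and an Inverse-Gamma(α, β) prior on σ², the Normal likelihood is conjugate: posterior is Inv-Gamma(α + n/2, β + Σ(xᵢ−μ)²/2).
Σ(xᵢ−μ)² = (-1.85)² + (-4.98)² + (-2.06)² + (0.69)² = 32.9426.
Posterior: Inv-Gamma(6.2 + 4/2, 15.4 + 32.9426/2) = Inv-Gamma(8.20, 31.87130).
E[σ²|data] = β/(α−1) = 31.87130/7.20 = 4.4266.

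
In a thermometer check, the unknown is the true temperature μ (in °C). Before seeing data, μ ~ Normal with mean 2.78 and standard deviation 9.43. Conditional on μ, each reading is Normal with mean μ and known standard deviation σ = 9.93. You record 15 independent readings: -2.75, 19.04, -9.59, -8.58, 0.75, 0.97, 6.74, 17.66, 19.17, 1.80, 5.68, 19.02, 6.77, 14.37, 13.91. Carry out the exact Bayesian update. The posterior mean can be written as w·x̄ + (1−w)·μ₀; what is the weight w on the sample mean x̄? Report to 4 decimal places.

0.9312

For Normal data with known variance σ², a Normal(μ₀, σ₀²) prior on μ is conjugate. Posterior precision = 1/σ₀² + n/σ²; posterior mean is the precision-weighted average of μ₀ and x̄.
σ₀² = 9.43² = 88.9249, σ² = 9.93² = 98.6049. Prior precision 1/σ₀² = 1/88.9249; data precision n/σ² = 15/98.6049.
w = (n/σ²)/(1/σ₀² + n/σ²) = n·σ₀²/(σ² + n·σ₀²) = 15·88.9249/(98.6049 + 15·88.9249) = 1333.8735/1432.4784 = 0.9312.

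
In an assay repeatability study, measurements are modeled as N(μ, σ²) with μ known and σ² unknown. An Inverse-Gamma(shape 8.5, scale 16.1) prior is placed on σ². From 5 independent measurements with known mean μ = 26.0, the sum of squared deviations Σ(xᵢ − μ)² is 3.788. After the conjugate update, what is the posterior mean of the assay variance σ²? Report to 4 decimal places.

With known mean μ and an Inverse-Gamma(α, β) prior on σ², the Normal likelihood is conjugate: posterior is Inv-Gamma(α + n/2, β + Σ(xᵢ−μ)²/2).
Posterior: Inv-Gamma(8.5 + 5/2, 16.1 + 3.788/2) = Inv-Gamma(11.00, 17.9940).
E[σ²|data] = β/(α−1) = 17.9940/10.00 = 1.7994.

1.7994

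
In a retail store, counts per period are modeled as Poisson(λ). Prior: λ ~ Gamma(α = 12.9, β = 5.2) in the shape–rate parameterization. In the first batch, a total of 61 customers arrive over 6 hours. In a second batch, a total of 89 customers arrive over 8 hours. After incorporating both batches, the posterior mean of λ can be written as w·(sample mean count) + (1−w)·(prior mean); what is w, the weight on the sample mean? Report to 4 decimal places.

With a Gamma(shape α, rate β) prior, the Poisson likelihood is conjugate: the posterior is Gamma(α + ΣXᵢ, β + n).
Total number of hours: n = 6 + 8 = 14.
Posterior mean = (α₀+S)/(β₀+n) = [n/(β₀+n)]·(S/n) + [β₀/(β₀+n)]·(α₀/β₀), so only n and β₀ enter the weight.
Weight on data w = n/(β₀+n) = 14/(5.2+14) = 14/19.2 = 0.7292.

0.7292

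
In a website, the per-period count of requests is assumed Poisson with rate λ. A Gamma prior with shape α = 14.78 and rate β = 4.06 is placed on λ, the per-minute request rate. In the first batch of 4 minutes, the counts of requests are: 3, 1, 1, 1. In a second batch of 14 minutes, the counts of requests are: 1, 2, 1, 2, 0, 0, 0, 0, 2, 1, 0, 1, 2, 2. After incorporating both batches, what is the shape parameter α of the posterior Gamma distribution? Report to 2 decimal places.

34.78

With a Gamma(shape α, rate β) prior, the Poisson likelihood is conjugate: the posterior is Gamma(α + ΣXᵢ, β + n).
Batch 1: sum of counts S = 6 over n = 4 minutes.
After batch 1: Gamma(α+S, β+n) = Gamma(14.78+6, 4.06+4) = Gamma(20.78, 8.06).
Batch 2: sum of counts S = 14 over n = 14 minutes.
After batch 2: Gamma(α+S, β+n) = Gamma(20.78+14, 8.06+14) = Gamma(34.78, 22.06).
Posterior α = 34.78.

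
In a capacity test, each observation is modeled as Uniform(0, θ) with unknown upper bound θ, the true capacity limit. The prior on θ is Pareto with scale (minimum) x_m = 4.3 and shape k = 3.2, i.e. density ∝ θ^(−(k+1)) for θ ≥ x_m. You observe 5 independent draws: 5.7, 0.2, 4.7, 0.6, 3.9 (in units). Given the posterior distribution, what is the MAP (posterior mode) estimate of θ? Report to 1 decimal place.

5.7

A Pareto(scale x_m, shape k) prior on the upper bound θ of Uniform(0, θ) is conjugate: posterior is Pareto(max(x_m, max xᵢ), k + n).
Sample maximum = 5.7; prior scale x_m = 4.3 → posterior scale = max = 5.7.
Posterior shape = 3.2 + 5 = 8.2.
The Pareto density is decreasing on [x_m, ∞), so the mode is x_m = 5.7.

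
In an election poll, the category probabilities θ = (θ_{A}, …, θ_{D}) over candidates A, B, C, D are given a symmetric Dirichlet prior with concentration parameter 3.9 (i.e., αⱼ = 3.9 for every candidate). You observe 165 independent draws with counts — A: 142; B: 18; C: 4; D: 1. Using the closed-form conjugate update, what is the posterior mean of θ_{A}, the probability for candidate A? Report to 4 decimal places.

The Dirichlet prior is conjugate to the Multinomial likelihood: each posterior αⱼ = prior αⱼ + observed count nⱼ.
Posterior concentration: (145.9, 21.9, 7.9, 4.9), total = 180.6.
E[θ_{A}|data] = α_{A}/Σα = 145.9/180.6 = 0.8079.

0.8079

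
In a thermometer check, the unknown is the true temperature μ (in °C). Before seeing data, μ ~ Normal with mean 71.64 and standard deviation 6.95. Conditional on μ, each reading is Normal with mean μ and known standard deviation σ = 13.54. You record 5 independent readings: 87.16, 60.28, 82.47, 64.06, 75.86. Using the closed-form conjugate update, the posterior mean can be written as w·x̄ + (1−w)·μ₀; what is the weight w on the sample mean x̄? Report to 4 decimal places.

0.5685

For Normal data with known variance σ², a Normal(μ₀, σ₀²) prior on μ is conjugate. Posterior precision = 1/σ₀² + n/σ²; posterior mean is the precision-weighted average of μ₀ and x̄.
σ₀² = 6.95² = 48.3025, σ² = 13.54² = 183.3316. Prior precision 1/σ₀² = 1/48.3025; data precision n/σ² = 5/183.3316.
w = (n/σ²)/(1/σ₀² + n/σ²) = n·σ₀²/(σ² + n·σ₀²) = 5·48.3025/(183.3316 + 5·48.3025) = 241.5125/424.8441 = 0.5685.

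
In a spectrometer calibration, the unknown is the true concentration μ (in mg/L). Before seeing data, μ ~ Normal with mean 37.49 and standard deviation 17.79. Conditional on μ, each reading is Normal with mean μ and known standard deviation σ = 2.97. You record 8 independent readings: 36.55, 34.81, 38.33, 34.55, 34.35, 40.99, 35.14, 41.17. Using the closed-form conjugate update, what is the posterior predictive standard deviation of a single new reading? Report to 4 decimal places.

For Normal data with known variance σ², a Normal(μ₀, σ₀²) prior on μ is conjugate. Posterior precision = 1/σ₀² + n/σ²; posterior mean is the precision-weighted average of μ₀ and x̄.
σ₀² = 17.79² = 316.4841, σ² = 2.97² = 8.8209; σ² + n·σ₀² = 8.8209 + 8·316.4841 = 2540.6937.
Posterior precision = 1/σ₀² + n/σ² = 1/316.4841 + 8/8.8209 = (σ² + n·σ₀²)/(σ₀²σ²) = 2540.6937/(316.4841·8.8209); posterior variance σₙ² = σ₀²σ²/(σ² + n·σ₀²) = 316.4841·8.8209/2540.6937 = 1.098784.
Predictive variance for one new observation = σₙ² + σ² = 316.4841·8.8209/2540.6937 + 8.8209 = σ²·(σ₀² + 2540.6937)/2540.6937 = 8.8209·2857.1778/2540.6937 = 9.919684; SD = √(8.8209·2857.1778/2540.6937) = 3.1496.

3.1496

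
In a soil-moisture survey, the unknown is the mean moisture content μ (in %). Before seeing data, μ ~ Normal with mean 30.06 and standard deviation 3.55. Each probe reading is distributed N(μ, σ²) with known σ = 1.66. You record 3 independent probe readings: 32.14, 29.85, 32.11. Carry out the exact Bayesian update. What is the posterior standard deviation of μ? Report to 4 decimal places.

For Normal data with known variance σ², a Normal(μ₀, σ₀²) prior on μ is conjugate. Posterior precision = 1/σ₀² + n/σ²; posterior mean is the precision-weighted average of μ₀ and x̄.
σ₀² = 3.55² = 12.6025, σ² = 1.66² = 2.7556; σ² + n·σ₀² = 2.7556 + 3·12.6025 = 40.5631.
Posterior precision = 1/σ₀² + n/σ² = 1/12.6025 + 3/2.7556 = (σ² + n·σ₀²)/(σ₀²σ²) = 40.5631/(12.6025·2.7556); posterior variance σₙ² = σ₀²σ²/(σ² + n·σ₀²) = 12.6025·2.7556/40.5631 = 0.856134.
Posterior SD = √σₙ² = √(12.6025·2.7556/40.5631) = 0.9253.

0.9253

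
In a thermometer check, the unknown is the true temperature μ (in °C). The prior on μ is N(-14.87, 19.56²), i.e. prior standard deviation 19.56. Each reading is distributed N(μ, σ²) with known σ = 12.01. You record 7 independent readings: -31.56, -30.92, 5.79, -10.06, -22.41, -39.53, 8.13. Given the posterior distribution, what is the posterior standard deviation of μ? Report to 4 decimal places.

For Normal data with known variance σ², a Normal(μ₀, σ₀²) prior on μ is conjugate. Posterior precision = 1/σ₀² + n/σ²; posterior mean is the precision-weighted average of μ₀ and x̄.
σ₀² = 19.56² = 382.5936, σ² = 12.01² = 144.2401; σ² + n·σ₀² = 144.2401 + 7·382.5936 = 2822.3953.
Posterior precision = 1/σ₀² + n/σ² = 1/382.5936 + 7/144.2401 = (σ² + n·σ₀²)/(σ₀²σ²) = 2822.3953/(382.5936·144.2401); posterior variance σₙ² = σ₀²σ²/(σ² + n·σ₀²) = 382.5936·144.2401/2822.3953 = 19.552661.
Posterior SD = √σₙ² = √(382.5936·144.2401/2822.3953) = 4.4218.

4.4218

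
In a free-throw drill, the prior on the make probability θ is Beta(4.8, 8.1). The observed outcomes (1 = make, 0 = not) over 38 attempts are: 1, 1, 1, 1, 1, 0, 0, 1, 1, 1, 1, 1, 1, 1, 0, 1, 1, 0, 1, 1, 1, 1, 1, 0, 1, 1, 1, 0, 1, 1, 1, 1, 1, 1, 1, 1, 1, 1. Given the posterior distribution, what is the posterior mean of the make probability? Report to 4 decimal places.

The Beta prior is conjugate to a Binomial/Bernoulli likelihood; the update adds successes to α and failures to β.
Posterior: Beta(α+k, β+n−k) = Beta(4.8+32, 8.1+6) = Beta(36.8, 14.1).
Posterior mean = α/(α+β) = 36.8/50.9 = 0.7230.

0.7230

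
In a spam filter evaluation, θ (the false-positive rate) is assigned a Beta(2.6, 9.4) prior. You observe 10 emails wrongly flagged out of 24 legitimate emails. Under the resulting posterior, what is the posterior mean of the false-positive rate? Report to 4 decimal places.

0.3500

The Beta prior is conjugate to a Binomial/Bernoulli likelihood; the update adds successes to α and failures to β.
Posterior: Beta(α+k, β+n−k) = Beta(2.6+10, 9.4+14) = Beta(12.6, 23.4).
Posterior mean = α/(α+β) = 12.6/36.0 = 0.3500.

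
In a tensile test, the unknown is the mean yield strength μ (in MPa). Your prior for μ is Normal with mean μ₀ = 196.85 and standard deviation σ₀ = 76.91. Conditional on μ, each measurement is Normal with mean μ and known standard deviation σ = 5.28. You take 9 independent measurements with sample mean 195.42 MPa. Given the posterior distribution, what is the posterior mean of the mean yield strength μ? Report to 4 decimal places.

For Normal data with known variance σ², a Normal(μ₀, σ₀²) prior on μ is conjugate. Posterior precision = 1/σ₀² + n/σ²; posterior mean is the precision-weighted average of μ₀ and x̄.
n·x̄ = 9·195.42 = 1758.78.
σ₀² = 76.91² = 5915.1481, σ² = 5.28² = 27.8784; σ² + n·σ₀² = 27.8784 + 9·5915.1481 = 53264.2113.
Posterior mean = (μ₀/σ₀² + n·x̄/σ²)/(1/σ₀² + n/σ²) = (σ²·μ₀ + σ₀²·n·x̄)/(σ² + n·σ₀²) = (27.8784·196.85 + 5915.1481·1758.78)/53264.2113 = 10408932.038358/53264.2113 = 195.4207.

195.4207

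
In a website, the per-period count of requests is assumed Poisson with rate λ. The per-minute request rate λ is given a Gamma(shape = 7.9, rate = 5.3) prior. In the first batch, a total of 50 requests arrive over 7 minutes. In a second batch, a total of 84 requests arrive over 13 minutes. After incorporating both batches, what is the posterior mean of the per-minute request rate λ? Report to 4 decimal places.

With a Gamma(shape α, rate β) prior, the Poisson likelihood is conjugate: the posterior is Gamma(α + ΣXᵢ, β + n).
After batch 1: Gamma(α+S, β+n) = Gamma(7.9+50, 5.3+7) = Gamma(57.9, 12.3).
After batch 2: Gamma(α+S, β+n) = Gamma(57.9+84, 12.3+13) = Gamma(141.9, 25.3).
Posterior mean = α/β = 141.9/25.3 = 5.6087.

5.6087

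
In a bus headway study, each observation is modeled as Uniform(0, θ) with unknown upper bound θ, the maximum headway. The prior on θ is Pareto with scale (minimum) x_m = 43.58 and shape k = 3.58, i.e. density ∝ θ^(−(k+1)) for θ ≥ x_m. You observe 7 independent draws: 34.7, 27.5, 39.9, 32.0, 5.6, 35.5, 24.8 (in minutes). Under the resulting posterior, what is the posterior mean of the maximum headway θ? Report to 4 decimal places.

48.1291

A Pareto(scale x_m, shape k) prior on the upper bound θ of Uniform(0, θ) is conjugate: posterior is Pareto(max(x_m, max xᵢ), k + n).
Sample maximum = 39.9; prior scale x_m = 43.58 → posterior scale = max = 43.58.
Posterior shape = 3.58 + 7 = 10.58.
E[θ|data] = k·x_m/(k−1) = 10.58·43.58/9.58 = 48.1291.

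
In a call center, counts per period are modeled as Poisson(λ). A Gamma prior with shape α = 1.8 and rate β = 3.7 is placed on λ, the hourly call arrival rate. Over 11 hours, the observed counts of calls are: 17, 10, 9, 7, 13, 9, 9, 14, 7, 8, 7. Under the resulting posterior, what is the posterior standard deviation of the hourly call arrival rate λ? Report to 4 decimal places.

0.7193

With a Gamma(shape α, rate β) prior, the Poisson likelihood is conjugate: the posterior is Gamma(α + ΣXᵢ, β + n).
Sum of counts S = 110 over n = 11 hours.
Posterior: Gamma(α+S, β+n) = Gamma(1.8+110, 3.7+11) = Gamma(111.8, 14.7).
SD = √α/β = √111.8/14.7 = 0.7193.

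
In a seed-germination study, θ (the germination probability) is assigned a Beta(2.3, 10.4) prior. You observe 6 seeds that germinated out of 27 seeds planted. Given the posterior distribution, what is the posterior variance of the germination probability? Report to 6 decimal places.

0.004063

The Beta prior is conjugate to a Binomial/Bernoulli likelihood; the update adds successes to α and failures to β.
Posterior: Beta(α+k, β+n−k) = Beta(2.3+6, 10.4+21) = Beta(8.3, 31.4).
Var = αβ/((α+β)²(α+β+1)) = 8.3·31.4/(39.7²·40.7) = 0.004063.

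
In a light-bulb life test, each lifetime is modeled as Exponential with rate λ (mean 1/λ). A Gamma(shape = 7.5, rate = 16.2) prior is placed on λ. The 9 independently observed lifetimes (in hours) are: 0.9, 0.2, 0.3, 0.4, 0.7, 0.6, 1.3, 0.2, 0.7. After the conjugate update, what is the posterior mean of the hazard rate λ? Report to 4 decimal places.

With a Gamma(shape α, rate β) prior on the exponential rate λ, the posterior after n observations with total T = Σxᵢ is Gamma(α+n, β+T).
Sum of observations T = 5.3 hours; n = 9.
Posterior: Gamma(7.5+9, 16.2+5.3) = Gamma(16.5, 21.5).
Posterior mean of λ = α/β = 16.5/21.5 = 0.7674.

0.7674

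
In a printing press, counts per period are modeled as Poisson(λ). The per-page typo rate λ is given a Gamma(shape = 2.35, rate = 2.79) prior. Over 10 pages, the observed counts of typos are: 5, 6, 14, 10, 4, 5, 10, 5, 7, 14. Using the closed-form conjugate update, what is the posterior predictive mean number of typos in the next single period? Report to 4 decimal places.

6.4386

With a Gamma(shape α, rate β) prior, the Poisson likelihood is conjugate: the posterior is Gamma(α + ΣXᵢ, β + n).
Sum of counts S = 80 over n = 10 pages.
Posterior: Gamma(α+S, β+n) = Gamma(2.35+80, 2.79+10) = Gamma(82.35, 12.79).
The predictive distribution for one future period is NegBinom with mean α/β = 6.4386.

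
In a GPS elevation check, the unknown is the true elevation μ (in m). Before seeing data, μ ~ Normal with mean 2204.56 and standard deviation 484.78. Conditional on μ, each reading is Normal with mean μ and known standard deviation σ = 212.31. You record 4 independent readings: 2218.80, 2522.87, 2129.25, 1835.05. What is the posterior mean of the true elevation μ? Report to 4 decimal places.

For Normal data with known variance σ², a Normal(μ₀, σ₀²) prior on μ is conjugate. Posterior precision = 1/σ₀² + n/σ²; posterior mean is the precision-weighted average of μ₀ and x̄.
Σxᵢ = 2218.80 + 2522.87 + 2129.25 + 1835.05 = 8705.97, so n·x̄ = 8705.97.
σ₀² = 484.78² = 235011.6484, σ² = 212.31² = 45075.5361; σ² + n·σ₀² = 45075.5361 + 4·235011.6484 = 985122.1297.
Posterior mean = (μ₀/σ₀² + n·x̄/σ²)/(1/σ₀² + n/σ²) = (σ²·μ₀ + σ₀²·n·x̄)/(σ² + n·σ₀²) = (45075.5361·2204.56 + 235011.6484·8705.97)/985122.1297 = 2145376084.485564/985122.1297 = 2177.7768.

2177.7768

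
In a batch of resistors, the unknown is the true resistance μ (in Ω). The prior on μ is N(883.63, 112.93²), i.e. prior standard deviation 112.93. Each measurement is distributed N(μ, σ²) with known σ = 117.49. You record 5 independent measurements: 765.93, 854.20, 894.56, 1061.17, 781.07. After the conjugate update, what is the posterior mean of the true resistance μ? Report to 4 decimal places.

873.5649

For Normal data with known variance σ², a Normal(μ₀, σ₀²) prior on μ is conjugate. Posterior precision = 1/σ₀² + n/σ²; posterior mean is the precision-weighted average of μ₀ and x̄.
Σxᵢ = 765.93 + 854.20 + 894.56 + 1061.17 + 781.07 = 4356.93, so n·x̄ = 4356.93.
σ₀² = 112.93² = 12753.1849, σ² = 117.49² = 13803.9001; σ² + n·σ₀² = 13803.9001 + 5·12753.1849 = 77569.8246.
Posterior mean = (μ₀/σ₀² + n·x̄/σ²)/(1/σ₀² + n/σ²) = (σ²·μ₀ + σ₀²·n·x̄)/(σ² + n·σ₀²) = (13803.9001·883.63 + 12753.1849·4356.93)/77569.8246 = 67762274.13172/77569.8246 = 873.5649.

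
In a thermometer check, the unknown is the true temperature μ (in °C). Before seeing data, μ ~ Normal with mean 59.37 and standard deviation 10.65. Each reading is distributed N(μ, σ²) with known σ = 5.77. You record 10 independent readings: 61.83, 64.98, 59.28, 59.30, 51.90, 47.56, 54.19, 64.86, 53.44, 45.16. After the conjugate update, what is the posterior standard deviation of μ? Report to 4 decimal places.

For Normal data with known variance σ², a Normal(μ₀, σ₀²) prior on μ is conjugate. Posterior precision = 1/σ₀² + n/σ²; posterior mean is the precision-weighted average of μ₀ and x̄.
σ₀² = 10.65² = 113.4225, σ² = 5.77² = 33.2929; σ² + n·σ₀² = 33.2929 + 10·113.4225 = 1167.5179.
Posterior precision = 1/σ₀² + n/σ² = 1/113.4225 + 10/33.2929 = (σ² + n·σ₀²)/(σ₀²σ²) = 1167.5179/(113.4225·33.2929); posterior variance σₙ² = σ₀²σ²/(σ² + n·σ₀²) = 113.4225·33.2929/1167.5179 = 3.234352.
Posterior SD = √σₙ² = √(113.4225·33.2929/1167.5179) = 1.7984.

1.7984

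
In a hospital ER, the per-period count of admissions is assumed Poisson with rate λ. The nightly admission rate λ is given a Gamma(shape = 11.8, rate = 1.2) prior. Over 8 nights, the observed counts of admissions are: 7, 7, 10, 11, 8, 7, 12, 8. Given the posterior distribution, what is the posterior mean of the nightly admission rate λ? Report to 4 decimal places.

With a Gamma(shape α, rate β) prior, the Poisson likelihood is conjugate: the posterior is Gamma(α + ΣXᵢ, β + n).
Sum of counts S = 70 over n = 8 nights.
Posterior: Gamma(α+S, β+n) = Gamma(11.8+70, 1.2+8) = Gamma(81.8, 9.2).
Posterior mean = α/β = 81.8/9.2 = 8.8913.

8.8913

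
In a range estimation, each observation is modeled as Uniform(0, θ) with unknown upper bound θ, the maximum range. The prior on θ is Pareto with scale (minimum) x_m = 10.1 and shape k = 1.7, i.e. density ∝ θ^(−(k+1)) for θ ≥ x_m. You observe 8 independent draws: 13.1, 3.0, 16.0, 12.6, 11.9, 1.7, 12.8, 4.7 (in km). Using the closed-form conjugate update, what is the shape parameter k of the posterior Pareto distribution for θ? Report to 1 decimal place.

9.7

A Pareto(scale x_m, shape k) prior on the upper bound θ of Uniform(0, θ) is conjugate: posterior is Pareto(max(x_m, max xᵢ), k + n).
Sample maximum = 16.0; prior scale x_m = 10.1 → posterior scale = max = 16.0.
Posterior shape = 1.7 + 8 = 9.7.
Posterior shape k = 9.7.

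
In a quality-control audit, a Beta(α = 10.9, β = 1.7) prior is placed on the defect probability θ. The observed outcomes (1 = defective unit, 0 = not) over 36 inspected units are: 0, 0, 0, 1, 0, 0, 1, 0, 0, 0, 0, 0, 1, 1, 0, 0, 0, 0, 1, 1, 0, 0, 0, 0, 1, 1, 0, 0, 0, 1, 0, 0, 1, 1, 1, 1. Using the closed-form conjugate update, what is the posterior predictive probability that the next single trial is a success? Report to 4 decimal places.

The Beta prior is conjugate to a Binomial/Bernoulli likelihood; the update adds successes to α and failures to β.
Posterior: Beta(α+k, β+n−k) = Beta(10.9+13, 1.7+23) = Beta(23.9, 24.7).
For a single future Bernoulli trial, P(success | data) = α/(α+β) = 0.4918.

0.4918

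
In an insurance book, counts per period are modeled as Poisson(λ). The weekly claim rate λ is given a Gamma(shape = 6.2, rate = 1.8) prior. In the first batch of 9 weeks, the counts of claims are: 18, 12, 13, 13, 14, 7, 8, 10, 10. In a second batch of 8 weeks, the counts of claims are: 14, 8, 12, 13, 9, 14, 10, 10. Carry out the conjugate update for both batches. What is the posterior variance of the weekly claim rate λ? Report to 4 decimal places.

0.5693

With a Gamma(shape α, rate β) prior, the Poisson likelihood is conjugate: the posterior is Gamma(α + ΣXᵢ, β + n).
Batch 1: sum of counts S = 105 over n = 9 weeks.
After batch 1: Gamma(α+S, β+n) = Gamma(6.2+105, 1.8+9) = Gamma(111.2, 10.8).
Batch 2: sum of counts S = 90 over n = 8 weeks.
After batch 2: Gamma(α+S, β+n) = Gamma(111.2+90, 10.8+8) = Gamma(201.2, 18.8).
Var = α/β² = 201.2/18.8² = 0.5693.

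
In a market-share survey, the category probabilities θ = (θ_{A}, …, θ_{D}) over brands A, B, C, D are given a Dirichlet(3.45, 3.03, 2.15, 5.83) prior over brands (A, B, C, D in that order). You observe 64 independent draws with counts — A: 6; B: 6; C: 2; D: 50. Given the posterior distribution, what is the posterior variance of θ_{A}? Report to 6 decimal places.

0.001333

The Dirichlet prior is conjugate to the Multinomial likelihood: each posterior αⱼ = prior αⱼ + observed count nⱼ.
Posterior concentration: (9.45, 9.03, 4.15, 55.83), total = 78.46.
Var[θ_j] = α_j(Σα−α_j)/((Σα)²(Σα+1)) = 9.45·69.01/(78.46²·79.46) = 0.001333.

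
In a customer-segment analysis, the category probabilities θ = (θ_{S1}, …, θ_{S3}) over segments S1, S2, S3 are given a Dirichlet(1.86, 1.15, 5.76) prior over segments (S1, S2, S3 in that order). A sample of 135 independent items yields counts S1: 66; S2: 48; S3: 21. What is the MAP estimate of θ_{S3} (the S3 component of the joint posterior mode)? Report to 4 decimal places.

The Dirichlet prior is conjugate to the Multinomial likelihood: each posterior αⱼ = prior αⱼ + observed count nⱼ.
Posterior concentration: (67.86, 49.15, 26.76), total = 143.77.
Joint mode component: (α_{S3}−1)/(Σα−K) = 25.76/140.77 = 0.1830.

0.1830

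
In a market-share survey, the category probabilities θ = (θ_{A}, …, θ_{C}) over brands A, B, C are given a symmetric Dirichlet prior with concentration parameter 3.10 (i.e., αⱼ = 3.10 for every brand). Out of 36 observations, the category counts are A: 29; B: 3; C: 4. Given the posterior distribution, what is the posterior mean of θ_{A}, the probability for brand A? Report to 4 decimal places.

The Dirichlet prior is conjugate to the Multinomial likelihood: each posterior αⱼ = prior αⱼ + observed count nⱼ.
Posterior concentration: (32.10, 6.10, 7.10), total = 45.30.
E[θ_{A}|data] = α_{A}/Σα = 32.10/45.30 = 0.7086.

0.7086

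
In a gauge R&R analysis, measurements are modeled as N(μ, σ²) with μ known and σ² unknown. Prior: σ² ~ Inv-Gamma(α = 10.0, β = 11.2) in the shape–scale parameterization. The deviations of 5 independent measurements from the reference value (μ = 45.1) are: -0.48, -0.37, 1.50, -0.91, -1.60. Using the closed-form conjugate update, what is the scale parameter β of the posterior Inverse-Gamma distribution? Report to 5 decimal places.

14.20270

With known mean μ and an Inverse-Gamma(α, β) prior on σ², the Normal likelihood is conjugate: posterior is Inv-Gamma(α + n/2, β + Σ(xᵢ−μ)²/2).
Σ(xᵢ−μ)² = (-0.48)² + (-0.37)² + (1.50)² + (-0.91)² + (-1.60)² = 6.0054.
Posterior: Inv-Gamma(10.0 + 5/2, 11.2 + 6.0054/2) = Inv-Gamma(12.50, 14.20270).
Posterior β = 14.20270.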